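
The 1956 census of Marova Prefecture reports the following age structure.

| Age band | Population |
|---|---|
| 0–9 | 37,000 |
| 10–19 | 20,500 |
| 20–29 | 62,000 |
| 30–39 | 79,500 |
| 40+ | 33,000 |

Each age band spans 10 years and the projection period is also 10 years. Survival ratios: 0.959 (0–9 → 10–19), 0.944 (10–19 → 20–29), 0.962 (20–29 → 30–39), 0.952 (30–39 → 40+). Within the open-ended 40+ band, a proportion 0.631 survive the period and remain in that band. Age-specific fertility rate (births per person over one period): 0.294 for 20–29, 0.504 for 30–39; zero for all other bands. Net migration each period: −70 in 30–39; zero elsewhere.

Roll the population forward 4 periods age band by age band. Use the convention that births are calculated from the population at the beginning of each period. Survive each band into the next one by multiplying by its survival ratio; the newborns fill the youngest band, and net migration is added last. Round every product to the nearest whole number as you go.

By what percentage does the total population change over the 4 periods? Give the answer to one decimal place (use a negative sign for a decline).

-4.4

[period 1]
Births: 62000 × 0.294 = 18228 ; 79500 × 0.504 = 40068 — total 58296
10–19: 37000 × 0.959 = 35483
20–29: 20500 × 0.944 = 19352
30–39: 62000 × 0.962 = 59644
40+: 79500 × 0.952 + 33000 × 0.631 = 75684 + 20823 = 96507
Net migration: 30–39 − 70 → 59574
End of period: [58296, 35483, 19352, 59574, 96507]
[period 2]
Births: 19352 × 0.294 = 5689 ; 59574 × 0.504 = 30025 — total 35714
10–19: 58296 × 0.959 = 55906
20–29: 35483 × 0.944 = 33496
30–39: 19352 × 0.962 = 18617
40+: 59574 × 0.952 + 96507 × 0.631 = 56714 + 60896 = 117610
Net migration: 30–39 − 70 → 18547
End of period: [35714, 55906, 33496, 18547, 117610]
[period 3]
Births: 33496 × 0.294 = 9848 ; 18547 × 0.504 = 9348 — total 19196
10–19: 35714 × 0.959 = 34250
20–29: 55906 × 0.944 = 52775
30–39: 33496 × 0.962 = 32223
40+: 18547 × 0.952 + 117610 × 0.631 = 17657 + 74212 = 91869
Net migration: 30–39 − 70 → 32153
End of period: [19196, 34250, 52775, 32153, 91869]
[period 4]
Births: 52775 × 0.294 = 15516 ; 32153 × 0.504 = 16205 — total 31721
10–19: 19196 × 0.959 = 18409
20–29: 34250 × 0.944 = 32332
30–39: 52775 × 0.962 = 50770
40+: 32153 × 0.952 + 91869 × 0.631 = 30610 + 57969 = 88579
Net migration: 30–39 − 70 → 50700
End of period: [31721, 18409, 32332, 50700, 88579]
Total: 232000 → 221741; change = -10259; percentage change = -4.4%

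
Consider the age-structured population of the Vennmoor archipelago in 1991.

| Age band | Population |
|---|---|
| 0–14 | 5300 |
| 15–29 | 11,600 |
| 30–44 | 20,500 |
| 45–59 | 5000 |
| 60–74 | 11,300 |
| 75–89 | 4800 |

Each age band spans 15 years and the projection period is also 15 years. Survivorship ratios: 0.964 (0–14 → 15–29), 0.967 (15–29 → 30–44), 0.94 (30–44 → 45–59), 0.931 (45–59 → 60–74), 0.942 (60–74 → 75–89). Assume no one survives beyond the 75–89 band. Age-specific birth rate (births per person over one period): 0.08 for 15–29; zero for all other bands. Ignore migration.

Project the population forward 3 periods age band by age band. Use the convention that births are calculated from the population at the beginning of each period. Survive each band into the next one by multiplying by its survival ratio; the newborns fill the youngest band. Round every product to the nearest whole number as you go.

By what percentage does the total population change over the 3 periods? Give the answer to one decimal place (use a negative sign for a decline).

-44.1

Call the bands 1 to 6, youngest first.
— Period 1 —
Births: 11600 * 0.08 = 928
Band 2: 5300 * 0.964 = 5109
Band 3: 11600 * 0.967 = 11217
Band 4: 20500 * 0.94 = 19270
Band 5: 5000 * 0.931 = 4655
Band 6: 11300 * 0.942 = 10645
Giving 928 / 5109 / 11217 / 19270 / 4655 / 10645.
— Period 2 —
Births: 5109 * 0.08 = 409
Band 2: 928 * 0.964 = 895
Band 3: 5109 * 0.967 = 4940
Band 4: 11217 * 0.94 = 10544
Band 5: 19270 * 0.931 = 17940
Band 6: 4655 * 0.942 = 4385
Giving 409 / 895 / 4940 / 10544 / 17940 / 4385.
— Period 3 —
Births: 895 * 0.08 = 72
Band 2: 409 * 0.964 = 394
Band 3: 895 * 0.967 = 865
Band 4: 4940 * 0.94 = 4644
Band 5: 10544 * 0.931 = 9816
Band 6: 17940 * 0.942 = 16899
Giving 72 / 394 / 865 / 4644 / 9816 / 16899.
Total: 58500 → 32690; change = -25810; percentage change = -44.1%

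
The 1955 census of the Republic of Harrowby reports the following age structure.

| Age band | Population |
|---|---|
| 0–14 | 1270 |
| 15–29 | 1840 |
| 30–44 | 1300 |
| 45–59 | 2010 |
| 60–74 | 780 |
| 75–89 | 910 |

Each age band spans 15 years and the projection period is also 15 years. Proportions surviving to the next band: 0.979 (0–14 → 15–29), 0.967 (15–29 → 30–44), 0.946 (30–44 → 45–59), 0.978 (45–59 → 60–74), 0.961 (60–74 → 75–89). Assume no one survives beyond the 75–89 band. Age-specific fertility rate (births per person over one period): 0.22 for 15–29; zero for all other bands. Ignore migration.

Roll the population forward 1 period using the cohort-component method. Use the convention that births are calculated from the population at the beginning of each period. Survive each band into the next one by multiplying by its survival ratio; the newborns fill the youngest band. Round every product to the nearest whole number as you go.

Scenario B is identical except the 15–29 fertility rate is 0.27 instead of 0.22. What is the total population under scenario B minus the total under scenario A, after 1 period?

92

Let group 1 be 0–14 through group 6 = 75–89.
Period 1.
Births: 1840 × 0.22 = 405
Group 2: 1270 × 0.979 = 1243
Group 3: 1840 × 0.967 = 1779
Group 4: 1300 × 0.946 = 1230
Group 5: 2010 × 0.978 = 1966
Group 6: 780 × 0.961 = 750
Giving 405 / 1243 / 1779 / 1230 / 1966 / 750.
Scenario A total after 1 period: 7373
Scenario B projection —
Period 1.
Births: 1840 × 0.27 = 497
Group 2: 1270 × 0.979 = 1243
Group 3: 1840 × 0.967 = 1779
Group 4: 1300 × 0.946 = 1230
Group 5: 2010 × 0.978 = 1966
Group 6: 780 × 0.961 = 750
Giving 497 / 1243 / 1779 / 1230 / 1966 / 750.
Scenario B total after 1 period: 7465
Difference B − A = 7465 − 7373 = 92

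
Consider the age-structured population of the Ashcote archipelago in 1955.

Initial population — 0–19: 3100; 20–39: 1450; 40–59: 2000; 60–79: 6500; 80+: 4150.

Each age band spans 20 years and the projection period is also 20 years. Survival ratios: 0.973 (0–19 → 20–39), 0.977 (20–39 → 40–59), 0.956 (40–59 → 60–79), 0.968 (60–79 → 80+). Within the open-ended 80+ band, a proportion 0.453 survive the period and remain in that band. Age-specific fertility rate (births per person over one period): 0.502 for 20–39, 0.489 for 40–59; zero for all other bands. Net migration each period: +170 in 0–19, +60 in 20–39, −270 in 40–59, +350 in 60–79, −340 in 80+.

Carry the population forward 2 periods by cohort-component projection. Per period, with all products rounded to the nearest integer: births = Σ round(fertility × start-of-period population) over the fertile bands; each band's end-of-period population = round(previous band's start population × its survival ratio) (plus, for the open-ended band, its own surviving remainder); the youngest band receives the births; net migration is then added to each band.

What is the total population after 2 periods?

After projecting period 1:
Births: 1450 × 0.502 = 728, 2000 × 0.489 = 978 — total 1706
20–39: 3100 × 0.973 = 3016
40–59: 1450 × 0.977 = 1417
60–79: 2000 × 0.956 = 1912
80+: 6500 × 0.968 + 4150 × 0.453 = 6292 + 1880 = 8172
Net migration: 0–19 + 170 → 1876; 20–39 + 60 → 3076; 40–59 − 270 → 1147; 60–79 + 350 → 2262; 80+ − 340 → 7832
→ [1876, 3076, 1147, 2262, 7832]
After projecting period 2:
Births: 3076 × 0.502 = 1544, 1147 × 0.489 = 561 — total 2105
20–39: 1876 × 0.973 = 1825
40–59: 3076 × 0.977 = 3005
60–79: 1147 × 0.956 = 1097
80+: 2262 × 0.968 + 7832 × 0.453 = 2190 + 3548 = 5738
Net migration: 0–19 + 170 → 2275; 20–39 + 60 → 1885; 40–59 − 270 → 2735; 60–79 + 350 → 1447; 80+ − 340 → 5398
→ [2275, 1885, 2735, 1447, 5398]
Total after period 2: 2275 + 1885 + 2735 + 1447 + 5398 = 13740

13740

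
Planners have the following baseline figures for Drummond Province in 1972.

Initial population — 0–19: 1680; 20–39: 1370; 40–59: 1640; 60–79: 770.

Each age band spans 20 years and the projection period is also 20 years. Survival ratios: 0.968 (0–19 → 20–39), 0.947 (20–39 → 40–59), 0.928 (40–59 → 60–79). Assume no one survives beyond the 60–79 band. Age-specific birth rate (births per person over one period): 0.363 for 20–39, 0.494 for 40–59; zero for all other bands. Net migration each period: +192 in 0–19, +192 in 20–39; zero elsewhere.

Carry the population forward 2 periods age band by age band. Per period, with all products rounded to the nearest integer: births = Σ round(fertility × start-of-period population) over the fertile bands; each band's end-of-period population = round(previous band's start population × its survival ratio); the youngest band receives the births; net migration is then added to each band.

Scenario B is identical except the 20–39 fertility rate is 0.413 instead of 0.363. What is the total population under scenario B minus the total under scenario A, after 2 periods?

Call the bands 1 to 4, youngest first.
[period 1]
Births: 1370 * 0.363 = 497 ; 1640 * 0.494 = 810 — total 1307
Band 2: 1680 * 0.968 = 1626
Band 3: 1370 * 0.947 = 1297
Band 4: 1640 * 0.928 = 1522
Net migration: Band 1 + 192 → 1499; Band 2 + 192 → 1818
End of period: [1499, 1818, 1297, 1522]
[period 2]
Births: 1818 * 0.363 = 660 ; 1297 * 0.494 = 641 — total 1301
Band 2: 1499 * 0.968 = 1451
Band 3: 1818 * 0.947 = 1722
Band 4: 1297 * 0.928 = 1204
Net migration: Band 1 + 192 → 1493; Band 2 + 192 → 1643
End of period: [1493, 1643, 1722, 1204]
Scenario A total after 2 periods: 6062
Scenario B projection —
[period 1]
Births: 1370 * 0.413 = 566 ; 1640 * 0.494 = 810 — total 1376
Band 2: 1680 * 0.968 = 1626
Band 3: 1370 * 0.947 = 1297
Band 4: 1640 * 0.928 = 1522
Net migration: Band 1 + 192 → 1568; Band 2 + 192 → 1818
End of period: [1568, 1818, 1297, 1522]
[period 2]
Births: 1818 * 0.413 = 751 ; 1297 * 0.494 = 641 — total 1392
Band 2: 1568 * 0.968 = 1518
Band 3: 1818 * 0.947 = 1722
Band 4: 1297 * 0.928 = 1204
Net migration: Band 1 + 192 → 1584; Band 2 + 192 → 1710
End of period: [1584, 1710, 1722, 1204]
Scenario B total after 2 periods: 6220
Difference B − A = 6220 − 6062 = 158

158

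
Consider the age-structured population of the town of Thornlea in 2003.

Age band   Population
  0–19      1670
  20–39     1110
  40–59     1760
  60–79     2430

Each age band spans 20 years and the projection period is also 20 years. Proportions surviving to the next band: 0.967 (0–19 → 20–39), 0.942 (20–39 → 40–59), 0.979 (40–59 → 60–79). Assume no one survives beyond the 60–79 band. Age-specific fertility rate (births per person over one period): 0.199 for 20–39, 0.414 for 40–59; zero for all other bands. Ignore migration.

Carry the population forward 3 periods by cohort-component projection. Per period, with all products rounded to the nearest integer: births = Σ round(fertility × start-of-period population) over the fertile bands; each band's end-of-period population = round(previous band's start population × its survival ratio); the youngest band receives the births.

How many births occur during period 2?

754

After projecting period 1:
Births: 1110 * 0.199 = 221, 1760 * 0.414 = 729 → total 950
20–39: 1670 * 0.967 = 1615
40–59: 1110 * 0.942 = 1046
60–79: 1760 * 0.979 = 1723
End of period: [950, 1615, 1046, 1723]
After projecting period 2:
Births: 1615 * 0.199 = 321, 1046 * 0.414 = 433 → total 754
20–39: 950 * 0.967 = 919
40–59: 1615 * 0.942 = 1521
60–79: 1046 * 0.979 = 1024
End of period: [754, 919, 1521, 1024]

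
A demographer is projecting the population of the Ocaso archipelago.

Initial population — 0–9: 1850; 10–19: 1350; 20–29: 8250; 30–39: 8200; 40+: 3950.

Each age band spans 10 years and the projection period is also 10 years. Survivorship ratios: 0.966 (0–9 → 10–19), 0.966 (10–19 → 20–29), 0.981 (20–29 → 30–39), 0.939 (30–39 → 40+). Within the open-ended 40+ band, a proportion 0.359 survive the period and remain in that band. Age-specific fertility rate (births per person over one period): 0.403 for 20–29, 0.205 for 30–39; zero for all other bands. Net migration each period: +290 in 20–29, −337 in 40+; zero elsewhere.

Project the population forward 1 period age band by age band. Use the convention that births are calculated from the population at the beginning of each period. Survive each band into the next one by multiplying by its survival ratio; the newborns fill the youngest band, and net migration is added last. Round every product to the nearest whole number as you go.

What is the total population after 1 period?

Numbering the bands 1..5 from youngest to oldest:
After projecting period 1:
Births: 8250 * 0.403 = 3325  |  8200 * 0.205 = 1681 → 5006
Band 2: 1850 * 0.966 = 1787
Band 3: 1350 * 0.966 = 1304
Band 4: 8250 * 0.981 = 8093
Band 5: 8200 * 0.939 + 3950 * 0.359 = 7700 + 1418 = 9118
Net migration: Band 3 + 290 → 1594; Band 5 − 337 → 8781
→ [5006, 1787, 1594, 8093, 8781]
Total after period 1: 5006 + 1787 + 1594 + 8093 + 8781 = 25261

25261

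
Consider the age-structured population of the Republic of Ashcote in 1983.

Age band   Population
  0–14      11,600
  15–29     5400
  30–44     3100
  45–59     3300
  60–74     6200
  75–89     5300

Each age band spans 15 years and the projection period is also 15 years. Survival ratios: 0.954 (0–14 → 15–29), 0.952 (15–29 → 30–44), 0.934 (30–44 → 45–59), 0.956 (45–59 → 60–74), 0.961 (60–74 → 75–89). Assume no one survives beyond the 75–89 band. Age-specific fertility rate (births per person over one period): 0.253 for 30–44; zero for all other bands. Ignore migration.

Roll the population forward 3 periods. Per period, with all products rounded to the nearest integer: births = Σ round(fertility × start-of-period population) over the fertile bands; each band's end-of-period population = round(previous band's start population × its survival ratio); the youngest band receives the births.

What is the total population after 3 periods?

Period 1:
Births: 3100 × 0.253 = 784
15–29: 11600 × 0.954 = 11066
30–44: 5400 × 0.952 = 5141
45–59: 3100 × 0.934 = 2895
60–74: 3300 × 0.956 = 3155
75–89: 6200 × 0.961 = 5958
Giving 784 / 11066 / 5141 / 2895 / 3155 / 5958.
Period 2:
Births: 5141 × 0.253 = 1301
15–29: 784 × 0.954 = 748
30–44: 11066 × 0.952 = 10535
45–59: 5141 × 0.934 = 4802
60–74: 2895 × 0.956 = 2768
75–89: 3155 × 0.961 = 3032
Giving 1301 / 748 / 10535 / 4802 / 2768 / 3032.
Period 3:
Births: 10535 × 0.253 = 2665
15–29: 1301 × 0.954 = 1241
30–44: 748 × 0.952 = 712
45–59: 10535 × 0.934 = 9840
60–74: 4802 × 0.956 = 4591
75–89: 2768 × 0.961 = 2660
Giving 2665 / 1241 / 712 / 9840 / 4591 / 2660.
Total after period 3: 2665 + 1241 + 712 + 9840 + 4591 + 2660 = 21709

21709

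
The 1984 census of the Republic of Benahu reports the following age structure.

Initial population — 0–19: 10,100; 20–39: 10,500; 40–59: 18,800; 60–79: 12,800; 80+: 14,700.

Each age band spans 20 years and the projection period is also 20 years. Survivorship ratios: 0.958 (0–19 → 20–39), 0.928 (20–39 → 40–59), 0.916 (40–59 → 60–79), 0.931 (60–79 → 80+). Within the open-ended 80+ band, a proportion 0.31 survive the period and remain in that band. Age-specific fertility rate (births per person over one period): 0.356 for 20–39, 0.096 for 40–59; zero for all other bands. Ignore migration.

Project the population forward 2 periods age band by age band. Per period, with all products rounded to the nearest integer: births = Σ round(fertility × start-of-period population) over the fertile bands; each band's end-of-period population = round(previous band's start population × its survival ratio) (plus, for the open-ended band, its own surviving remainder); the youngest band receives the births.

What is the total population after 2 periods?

48735

Numbering the bands 1..5 from youngest to oldest:
Period 1.
Births: 10500 × 0.356 = 3738, 18800 × 0.096 = 1805 → 5543
Band 2: 10100 × 0.958 = 9676
Band 3: 10500 × 0.928 = 9744
Band 4: 18800 × 0.916 = 17221
Band 5: 12800 × 0.931 + 14700 × 0.31 = 11917 + 4557 = 16474
→ [5543, 9676, 9744, 17221, 16474]
Period 2.
Births: 9676 × 0.356 = 3445, 9744 × 0.096 = 935 → 4380
Band 2: 5543 × 0.958 = 5310
Band 3: 9676 × 0.928 = 8979
Band 4: 9744 × 0.916 = 8926
Band 5: 17221 × 0.931 + 16474 × 0.31 = 16033 + 5107 = 21140
→ [4380, 5310, 8979, 8926, 21140]
Total after period 2: 4380 + 5310 + 8979 + 8926 + 21140 = 48735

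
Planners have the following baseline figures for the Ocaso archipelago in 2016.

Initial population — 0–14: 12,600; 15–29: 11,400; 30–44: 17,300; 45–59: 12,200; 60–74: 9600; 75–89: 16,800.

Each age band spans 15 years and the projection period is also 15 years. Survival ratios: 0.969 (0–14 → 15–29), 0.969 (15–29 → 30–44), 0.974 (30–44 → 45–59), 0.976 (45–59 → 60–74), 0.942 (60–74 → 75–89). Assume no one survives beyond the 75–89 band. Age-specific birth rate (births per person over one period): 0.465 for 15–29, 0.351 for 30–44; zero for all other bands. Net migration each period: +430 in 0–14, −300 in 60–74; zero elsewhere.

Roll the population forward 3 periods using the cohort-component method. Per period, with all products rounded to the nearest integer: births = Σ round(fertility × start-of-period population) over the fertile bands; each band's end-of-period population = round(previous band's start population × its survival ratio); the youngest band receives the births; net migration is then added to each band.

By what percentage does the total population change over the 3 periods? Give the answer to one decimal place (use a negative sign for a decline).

[period 1]
Births: 11400 × 0.465 = 5301 ; 17300 × 0.351 = 6072 → total 11373
15–29: 12600 × 0.969 = 12209
30–44: 11400 × 0.969 = 11047
45–59: 17300 × 0.974 = 16850
60–74: 12200 × 0.976 = 11907
75–89: 9600 × 0.942 = 9043
Net migration: 0–14 + 430 → 11803; 60–74 − 300 → 11607
End of period: [11803, 12209, 11047, 16850, 11607, 9043]
[period 2]
Births: 12209 × 0.465 = 5677 ; 11047 × 0.351 = 3877 → total 9554
15–29: 11803 × 0.969 = 11437
30–44: 12209 × 0.969 = 11831
45–59: 11047 × 0.974 = 10760
60–74: 16850 × 0.976 = 16446
75–89: 11607 × 0.942 = 10934
Net migration: 0–14 + 430 → 9984; 60–74 − 300 → 16146
End of period: [9984, 11437, 11831, 10760, 16146, 10934]
[period 3]
Births: 11437 × 0.465 = 5318 ; 11831 × 0.351 = 4153 → total 9471
15–29: 9984 × 0.969 = 9674
30–44: 11437 × 0.969 = 11082
45–59: 11831 × 0.974 = 11523
60–74: 10760 × 0.976 = 10502
75–89: 16146 × 0.942 = 15210
Net migration: 0–14 + 430 → 9901; 60–74 − 300 → 10202
End of period: [9901, 9674, 11082, 11523, 10202, 15210]
Total: 79900 → 67592; change = -12308; percentage change = -15.4%

-15.4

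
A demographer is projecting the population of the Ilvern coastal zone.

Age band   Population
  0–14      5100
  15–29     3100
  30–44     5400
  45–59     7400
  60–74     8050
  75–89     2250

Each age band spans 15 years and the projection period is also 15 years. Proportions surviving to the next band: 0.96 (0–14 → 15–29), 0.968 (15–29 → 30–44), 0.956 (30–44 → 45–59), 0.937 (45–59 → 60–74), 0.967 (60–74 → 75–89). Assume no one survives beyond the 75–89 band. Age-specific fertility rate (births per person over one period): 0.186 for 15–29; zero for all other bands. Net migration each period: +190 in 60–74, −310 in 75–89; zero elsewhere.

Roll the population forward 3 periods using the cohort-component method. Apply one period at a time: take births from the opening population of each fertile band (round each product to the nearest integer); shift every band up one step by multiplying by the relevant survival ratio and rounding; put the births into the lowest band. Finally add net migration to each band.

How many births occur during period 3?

Numbering the bands 1..6 from youngest to oldest:
After projecting period 1:
Births: 3100 × 0.186 = 577
Band 2: 5100 × 0.96 = 4896
Band 3: 3100 × 0.968 = 3001
Band 4: 5400 × 0.956 = 5162
Band 5: 7400 × 0.937 = 6934
Band 6: 8050 × 0.967 = 7784
Net migration: Band 5 + 190 → 7124; Band 6 − 310 → 7474
→ [577, 4896, 3001, 5162, 7124, 7474]
After projecting period 2:
Births: 4896 × 0.186 = 911
Band 2: 577 × 0.96 = 554
Band 3: 4896 × 0.968 = 4739
Band 4: 3001 × 0.956 = 2869
Band 5: 5162 × 0.937 = 4837
Band 6: 7124 × 0.967 = 6889
Net migration: Band 5 + 190 → 5027; Band 6 − 310 → 6579
→ [911, 554, 4739, 2869, 5027, 6579]
After projecting period 3:
Births: 554 × 0.186 = 103
Band 2: 911 × 0.96 = 875
Band 3: 554 × 0.968 = 536
Band 4: 4739 × 0.956 = 4530
Band 5: 2869 × 0.937 = 2688
Band 6: 5027 × 0.967 = 4861
Net migration: Band 5 + 190 → 2878; Band 6 − 310 → 4551
→ [103, 875, 536, 4530, 2878, 4551]

103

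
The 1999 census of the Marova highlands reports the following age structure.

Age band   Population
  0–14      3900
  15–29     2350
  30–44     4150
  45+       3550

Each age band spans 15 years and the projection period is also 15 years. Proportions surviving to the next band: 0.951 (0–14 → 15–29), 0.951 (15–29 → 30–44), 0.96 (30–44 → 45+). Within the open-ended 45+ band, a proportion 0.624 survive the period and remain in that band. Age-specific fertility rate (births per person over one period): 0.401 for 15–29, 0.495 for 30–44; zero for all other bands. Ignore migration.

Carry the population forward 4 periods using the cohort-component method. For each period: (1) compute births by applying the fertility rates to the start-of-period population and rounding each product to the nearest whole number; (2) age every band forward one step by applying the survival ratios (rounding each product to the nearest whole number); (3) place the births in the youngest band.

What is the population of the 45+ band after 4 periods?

Let band 1 be 0–14 through band 4 = 45+.
[period 1]
Births: 2350 * 0.401 = 942, 4150 * 0.495 = 2054 — total 2996
Band 2: 3900 * 0.951 = 3709
Band 3: 2350 * 0.951 = 2235
Band 4: 4150 * 0.96 + 3550 * 0.624 = 3984 + 2215 = 6199
→ [2996, 3709, 2235, 6199]
[period 2]
Births: 3709 * 0.401 = 1487, 2235 * 0.495 = 1106 — total 2593
Band 2: 2996 * 0.951 = 2849
Band 3: 3709 * 0.951 = 3527
Band 4: 2235 * 0.96 + 6199 * 0.624 = 2146 + 3868 = 6014
→ [2593, 2849, 3527, 6014]
[period 3]
Births: 2849 * 0.401 = 1142, 3527 * 0.495 = 1746 — total 2888
Band 2: 2593 * 0.951 = 2466
Band 3: 2849 * 0.951 = 2709
Band 4: 3527 * 0.96 + 6014 * 0.624 = 3386 + 3753 = 7139
→ [2888, 2466, 2709, 7139]
[period 4]
Births: 2466 * 0.401 = 989, 2709 * 0.495 = 1341 — total 2330
Band 2: 2888 * 0.951 = 2746
Band 3: 2466 * 0.951 = 2345
Band 4: 2709 * 0.96 + 7139 * 0.624 = 2601 + 4455 = 7056
→ [2330, 2746, 2345, 7056]

7056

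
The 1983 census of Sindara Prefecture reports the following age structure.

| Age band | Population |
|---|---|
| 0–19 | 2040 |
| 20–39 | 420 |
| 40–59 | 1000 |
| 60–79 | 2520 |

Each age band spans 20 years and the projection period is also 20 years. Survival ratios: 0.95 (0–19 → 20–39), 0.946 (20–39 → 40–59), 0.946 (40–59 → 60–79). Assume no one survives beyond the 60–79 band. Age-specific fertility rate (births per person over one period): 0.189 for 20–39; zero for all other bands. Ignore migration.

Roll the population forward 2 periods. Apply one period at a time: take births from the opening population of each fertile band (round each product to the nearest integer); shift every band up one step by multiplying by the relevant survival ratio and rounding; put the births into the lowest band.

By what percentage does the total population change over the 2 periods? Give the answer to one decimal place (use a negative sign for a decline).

-55.7

Numbering the bands 1..4 from youngest to oldest:
[period 1]
Births: 420 * 0.189 = 79
Band 2: 2040 * 0.95 = 1938
Band 3: 420 * 0.946 = 397
Band 4: 1000 * 0.946 = 946
End of period: [79, 1938, 397, 946]
[period 2]
Births: 1938 * 0.189 = 366
Band 2: 79 * 0.95 = 75
Band 3: 1938 * 0.946 = 1833
Band 4: 397 * 0.946 = 376
End of period: [366, 75, 1833, 376]
Total: 5980 → 2650; change = -3330; percentage change = -55.7%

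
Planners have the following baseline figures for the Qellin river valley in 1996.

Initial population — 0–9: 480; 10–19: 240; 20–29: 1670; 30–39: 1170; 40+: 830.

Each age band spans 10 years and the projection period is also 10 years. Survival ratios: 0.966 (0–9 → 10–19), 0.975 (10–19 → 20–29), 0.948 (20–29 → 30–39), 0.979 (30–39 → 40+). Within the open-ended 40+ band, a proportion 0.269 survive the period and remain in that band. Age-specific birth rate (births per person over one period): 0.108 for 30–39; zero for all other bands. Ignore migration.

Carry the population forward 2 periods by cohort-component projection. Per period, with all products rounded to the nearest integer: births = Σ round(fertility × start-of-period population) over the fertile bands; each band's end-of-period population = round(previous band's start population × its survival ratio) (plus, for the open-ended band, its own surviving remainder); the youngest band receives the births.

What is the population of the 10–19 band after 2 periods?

122

Period 1:
Births: 1170 × 0.108 = 126
10–19: 480 × 0.966 = 464
20–29: 240 × 0.975 = 234
30–39: 1670 × 0.948 = 1583
40+: 1170 × 0.979 + 830 × 0.269 = 1145 + 223 = 1368
Giving 126 / 464 / 234 / 1583 / 1368.
Period 2:
Births: 1583 × 0.108 = 171
10–19: 126 × 0.966 = 122
20–29: 464 × 0.975 = 452
30–39: 234 × 0.948 = 222
40+: 1583 × 0.979 + 1368 × 0.269 = 1550 + 368 = 1918
Giving 171 / 122 / 452 / 222 / 1918.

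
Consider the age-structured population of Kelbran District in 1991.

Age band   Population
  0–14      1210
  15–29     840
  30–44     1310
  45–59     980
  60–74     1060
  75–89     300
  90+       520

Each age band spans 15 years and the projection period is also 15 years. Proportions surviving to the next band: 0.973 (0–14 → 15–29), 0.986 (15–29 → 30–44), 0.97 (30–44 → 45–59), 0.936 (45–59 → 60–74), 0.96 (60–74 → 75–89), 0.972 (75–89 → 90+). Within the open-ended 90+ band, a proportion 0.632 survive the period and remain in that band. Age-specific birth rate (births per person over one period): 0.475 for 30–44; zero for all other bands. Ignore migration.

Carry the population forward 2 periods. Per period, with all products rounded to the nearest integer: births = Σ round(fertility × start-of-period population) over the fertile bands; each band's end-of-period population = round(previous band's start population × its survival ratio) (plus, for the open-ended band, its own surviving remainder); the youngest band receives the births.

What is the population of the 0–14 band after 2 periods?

393

Numbering the groups 1..7 from youngest to oldest:
[period 1]
Births: 1310 × 0.475 = 622
Group 2: 1210 × 0.973 = 1177
Group 3: 840 × 0.986 = 828
Group 4: 1310 × 0.97 = 1271
Group 5: 980 × 0.936 = 917
Group 6: 1060 × 0.96 = 1018
Group 7: 300 × 0.972 + 520 × 0.632 = 292 + 329 = 621
Giving 622 / 1177 / 828 / 1271 / 917 / 1018 / 621.
[period 2]
Births: 828 × 0.475 = 393
Group 2: 622 × 0.973 = 605
Group 3: 1177 × 0.986 = 1161
Group 4: 828 × 0.97 = 803
Group 5: 1271 × 0.936 = 1190
Group 6: 917 × 0.96 = 880
Group 7: 1018 × 0.972 + 621 × 0.632 = 989 + 392 = 1381
Giving 393 / 605 / 1161 / 803 / 1190 / 880 / 1381.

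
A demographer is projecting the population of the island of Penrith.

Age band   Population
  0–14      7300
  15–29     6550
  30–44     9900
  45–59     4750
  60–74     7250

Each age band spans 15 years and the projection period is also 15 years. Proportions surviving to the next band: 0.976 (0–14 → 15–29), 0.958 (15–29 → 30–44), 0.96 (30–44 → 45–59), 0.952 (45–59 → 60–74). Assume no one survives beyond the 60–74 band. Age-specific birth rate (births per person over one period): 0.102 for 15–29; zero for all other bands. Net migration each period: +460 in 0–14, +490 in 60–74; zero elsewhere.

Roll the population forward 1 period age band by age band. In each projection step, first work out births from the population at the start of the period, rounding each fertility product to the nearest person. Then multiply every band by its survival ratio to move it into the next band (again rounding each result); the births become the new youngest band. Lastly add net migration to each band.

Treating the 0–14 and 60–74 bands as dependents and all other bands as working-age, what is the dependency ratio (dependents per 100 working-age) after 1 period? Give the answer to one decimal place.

(Bands numbered youngest = 1 to oldest = 5.)
Period 1:
Births: 6550 × 0.102 = 668
Band 2: 7300 × 0.976 = 7125
Band 3: 6550 × 0.958 = 6275
Band 4: 9900 × 0.96 = 9504
Band 5: 4750 × 0.952 = 4522
Net migration: Band 1 + 460 → 1128; Band 5 + 490 → 5012
End of period: [1128, 7125, 6275, 9504, 5012]
Dependents (band 0–14 + band 60–74) = 1128 + 5012 = 6140; working-age = 22904; ratio = 6140/22904 × 100 = 26.8

26.8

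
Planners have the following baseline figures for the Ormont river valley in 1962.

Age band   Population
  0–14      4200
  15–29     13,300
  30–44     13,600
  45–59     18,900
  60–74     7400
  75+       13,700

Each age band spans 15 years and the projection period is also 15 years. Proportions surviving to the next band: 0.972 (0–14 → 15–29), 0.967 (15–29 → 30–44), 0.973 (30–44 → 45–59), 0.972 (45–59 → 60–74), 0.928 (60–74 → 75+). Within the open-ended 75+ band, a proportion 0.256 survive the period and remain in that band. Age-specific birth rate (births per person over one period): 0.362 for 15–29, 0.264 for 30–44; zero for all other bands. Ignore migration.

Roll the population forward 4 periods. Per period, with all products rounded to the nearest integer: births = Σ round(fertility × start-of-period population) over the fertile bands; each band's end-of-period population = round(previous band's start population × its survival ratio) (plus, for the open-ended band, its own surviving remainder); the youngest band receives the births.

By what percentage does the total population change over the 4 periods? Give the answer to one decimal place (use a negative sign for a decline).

-44.7

[period 1]
Births: 13300 × 0.362 = 4815 ; 13600 × 0.264 = 3590 → total 8405
15–29: 4200 × 0.972 = 4082
30–44: 13300 × 0.967 = 12861
45–59: 13600 × 0.973 = 13233
60–74: 18900 × 0.972 = 18371
75+: 7400 × 0.928 + 13700 × 0.256 = 6867 + 3507 = 10374
Population now: 0–14=8405, 15–29=4082, 30–44=12861, 45–59=13233, 60–74=18371, 75+=10374
[period 2]
Births: 4082 × 0.362 = 1478 ; 12861 × 0.264 = 3395 → total 4873
15–29: 8405 × 0.972 = 8170
30–44: 4082 × 0.967 = 3947
45–59: 12861 × 0.973 = 12514
60–74: 13233 × 0.972 = 12862
75+: 18371 × 0.928 + 10374 × 0.256 = 17048 + 2656 = 19704
Population now: 0–14=4873, 15–29=8170, 30–44=3947, 45–59=12514, 60–74=12862, 75+=19704
[period 3]
Births: 8170 × 0.362 = 2958 ; 3947 × 0.264 = 1042 → total 4000
15–29: 4873 × 0.972 = 4737
30–44: 8170 × 0.967 = 7900
45–59: 3947 × 0.973 = 3840
60–74: 12514 × 0.972 = 12164
75+: 12862 × 0.928 + 19704 × 0.256 = 11936 + 5044 = 16980
Population now: 0–14=4000, 15–29=4737, 30–44=7900, 45–59=3840, 60–74=12164, 75+=16980
[period 4]
Births: 4737 × 0.362 = 1715 ; 7900 × 0.264 = 2086 → total 3801
15–29: 4000 × 0.972 = 3888
30–44: 4737 × 0.967 = 4581
45–59: 7900 × 0.973 = 7687
60–74: 3840 × 0.972 = 3732
75+: 12164 × 0.928 + 16980 × 0.256 = 11288 + 4347 = 15635
Population now: 0–14=3801, 15–29=3888, 30–44=4581, 45–59=7687, 60–74=3732, 75+=15635
Total: 71100 → 39324; change = -31776; percentage change = -44.7%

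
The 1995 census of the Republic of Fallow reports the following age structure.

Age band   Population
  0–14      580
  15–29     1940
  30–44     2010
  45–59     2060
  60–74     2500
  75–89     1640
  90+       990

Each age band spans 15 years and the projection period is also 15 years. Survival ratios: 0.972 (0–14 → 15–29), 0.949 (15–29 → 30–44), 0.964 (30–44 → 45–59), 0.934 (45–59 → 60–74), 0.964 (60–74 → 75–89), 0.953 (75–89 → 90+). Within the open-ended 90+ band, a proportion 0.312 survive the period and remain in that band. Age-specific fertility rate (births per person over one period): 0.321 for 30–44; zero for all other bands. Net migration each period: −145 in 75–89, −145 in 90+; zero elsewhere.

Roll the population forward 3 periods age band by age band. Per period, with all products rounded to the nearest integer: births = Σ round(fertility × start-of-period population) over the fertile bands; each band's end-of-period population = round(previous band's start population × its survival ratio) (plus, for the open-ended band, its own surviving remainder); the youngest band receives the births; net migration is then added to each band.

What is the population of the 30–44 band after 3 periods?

Period 1.
Births: 2010 × 0.321 = 645
15–29: 580 × 0.972 = 564
30–44: 1940 × 0.949 = 1841
45–59: 2010 × 0.964 = 1938
60–74: 2060 × 0.934 = 1924
75–89: 2500 × 0.964 = 2410
90+: 1640 × 0.953 + 990 × 0.312 = 1563 + 309 = 1872
Net migration: 75–89 − 145 → 2265; 90+ − 145 → 1727
→ [645, 564, 1841, 1938, 1924, 2265, 1727]
Period 2.
Births: 1841 × 0.321 = 591
15–29: 645 × 0.972 = 627
30–44: 564 × 0.949 = 535
45–59: 1841 × 0.964 = 1775
60–74: 1938 × 0.934 = 1810
75–89: 1924 × 0.964 = 1855
90+: 2265 × 0.953 + 1727 × 0.312 = 2159 + 539 = 2698
Net migration: 75–89 − 145 → 1710; 90+ − 145 → 2553
→ [591, 627, 535, 1775, 1810, 1710, 2553]
Period 3.
Births: 535 × 0.321 = 172
15–29: 591 × 0.972 = 574
30–44: 627 × 0.949 = 595
45–59: 535 × 0.964 = 516
60–74: 1775 × 0.934 = 1658
75–89: 1810 × 0.964 = 1745
90+: 1710 × 0.953 + 2553 × 0.312 = 1630 + 797 = 2427
Net migration: 75–89 − 145 → 1600; 90+ − 145 → 2282
→ [172, 574, 595, 516, 1658, 1600, 2282]

595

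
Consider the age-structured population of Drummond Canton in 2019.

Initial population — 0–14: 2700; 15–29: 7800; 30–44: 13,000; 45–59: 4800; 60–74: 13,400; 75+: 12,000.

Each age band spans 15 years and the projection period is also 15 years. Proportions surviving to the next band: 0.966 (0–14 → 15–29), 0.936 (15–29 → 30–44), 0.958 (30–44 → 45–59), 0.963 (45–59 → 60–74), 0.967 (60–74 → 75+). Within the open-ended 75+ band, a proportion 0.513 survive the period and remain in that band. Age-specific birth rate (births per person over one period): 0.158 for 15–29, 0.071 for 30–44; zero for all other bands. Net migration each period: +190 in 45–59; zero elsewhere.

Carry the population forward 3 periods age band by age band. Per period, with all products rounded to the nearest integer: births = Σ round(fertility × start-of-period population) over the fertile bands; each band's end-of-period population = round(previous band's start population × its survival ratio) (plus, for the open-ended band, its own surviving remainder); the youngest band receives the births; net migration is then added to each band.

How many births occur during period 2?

Numbering the bands 1..6 from youngest to oldest:
After projecting period 1:
Births: 7800 × 0.158 = 1232 ; 13000 × 0.071 = 923 ⇒ total 2155
Band 2: 2700 × 0.966 = 2608
Band 3: 7800 × 0.936 = 7301
Band 4: 13000 × 0.958 = 12454
Band 5: 4800 × 0.963 = 4622
Band 6: 13400 × 0.967 + 12000 × 0.513 = 12958 + 6156 = 19114
Net migration: Band 4 + 190 → 12644
End of period: [2155, 2608, 7301, 12644, 4622, 19114]
After projecting period 2:
Births: 2608 × 0.158 = 412 ; 7301 × 0.071 = 518 ⇒ total 930
Band 2: 2155 × 0.966 = 2082
Band 3: 2608 × 0.936 = 2441
Band 4: 7301 × 0.958 = 6994
Band 5: 12644 × 0.963 = 12176
Band 6: 4622 × 0.967 + 19114 × 0.513 = 4469 + 9805 = 14274
Net migration: Band 4 + 190 → 7184
End of period: [930, 2082, 2441, 7184, 12176, 14274]

930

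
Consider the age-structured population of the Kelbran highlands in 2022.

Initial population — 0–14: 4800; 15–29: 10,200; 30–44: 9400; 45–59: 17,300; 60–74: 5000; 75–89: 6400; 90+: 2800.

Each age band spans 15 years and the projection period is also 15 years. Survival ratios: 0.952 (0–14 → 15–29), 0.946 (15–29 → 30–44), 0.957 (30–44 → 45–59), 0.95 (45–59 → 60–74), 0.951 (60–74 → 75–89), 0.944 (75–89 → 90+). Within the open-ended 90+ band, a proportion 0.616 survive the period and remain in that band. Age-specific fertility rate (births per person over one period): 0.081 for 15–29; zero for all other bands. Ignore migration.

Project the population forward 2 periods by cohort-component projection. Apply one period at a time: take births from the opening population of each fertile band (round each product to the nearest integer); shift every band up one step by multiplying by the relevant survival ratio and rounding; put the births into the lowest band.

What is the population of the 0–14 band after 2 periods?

After projecting period 1:
Births: 10200 * 0.081 = 826
15–29: 4800 * 0.952 = 4570
30–44: 10200 * 0.946 = 9649
45–59: 9400 * 0.957 = 8996
60–74: 17300 * 0.95 = 16435
75–89: 5000 * 0.951 = 4755
90+: 6400 * 0.944 + 2800 * 0.616 = 6042 + 1725 = 7767
Population now: 0–14=826, 15–29=4570, 30–44=9649, 45–59=8996, 60–74=16435, 75–89=4755, 90+=7767
After projecting period 2:
Births: 4570 * 0.081 = 370
15–29: 826 * 0.952 = 786
30–44: 4570 * 0.946 = 4323
45–59: 9649 * 0.957 = 9234
60–74: 8996 * 0.95 = 8546
75–89: 16435 * 0.951 = 15630
90+: 4755 * 0.944 + 7767 * 0.616 = 4489 + 4784 = 9273
Population now: 0–14=370, 15–29=786, 30–44=4323, 45–59=9234, 60–74=8546, 75–89=15630, 90+=9273

370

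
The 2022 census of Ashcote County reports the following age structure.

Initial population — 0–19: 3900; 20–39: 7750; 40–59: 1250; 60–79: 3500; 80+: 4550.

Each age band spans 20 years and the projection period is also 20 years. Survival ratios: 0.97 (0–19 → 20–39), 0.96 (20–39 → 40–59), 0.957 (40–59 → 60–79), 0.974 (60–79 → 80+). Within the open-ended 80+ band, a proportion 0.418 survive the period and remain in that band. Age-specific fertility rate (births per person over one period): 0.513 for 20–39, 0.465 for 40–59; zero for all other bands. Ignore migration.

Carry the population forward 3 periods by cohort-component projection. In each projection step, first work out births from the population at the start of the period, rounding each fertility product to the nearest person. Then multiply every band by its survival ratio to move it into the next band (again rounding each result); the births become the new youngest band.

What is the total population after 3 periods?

25264

Period 1.
Births: 7750 × 0.513 = 3976  |  1250 × 0.465 = 581 — total 4557
20–39: 3900 × 0.97 = 3783
40–59: 7750 × 0.96 = 7440
60–79: 1250 × 0.957 = 1196
80+: 3500 × 0.974 + 4550 × 0.418 = 3409 + 1902 = 5311
→ [4557, 3783, 7440, 1196, 5311]
Period 2.
Births: 3783 × 0.513 = 1941  |  7440 × 0.465 = 3460 — total 5401
20–39: 4557 × 0.97 = 4420
40–59: 3783 × 0.96 = 3632
60–79: 7440 × 0.957 = 7120
80+: 1196 × 0.974 + 5311 × 0.418 = 1165 + 2220 = 3385
→ [5401, 4420, 3632, 7120, 3385]
Period 3.
Births: 4420 × 0.513 = 2267  |  3632 × 0.465 = 1689 — total 3956
20–39: 5401 × 0.97 = 5239
40–59: 4420 × 0.96 = 4243
60–79: 3632 × 0.957 = 3476
80+: 7120 × 0.974 + 3385 × 0.418 = 6935 + 1415 = 8350
→ [3956, 5239, 4243, 3476, 8350]
Total after period 3: 3956 + 5239 + 4243 + 3476 + 8350 = 25264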